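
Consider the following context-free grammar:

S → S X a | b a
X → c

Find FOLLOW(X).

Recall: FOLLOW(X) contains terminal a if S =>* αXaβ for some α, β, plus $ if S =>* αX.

We compute FOLLOW(X) using the standard algorithm.
FOLLOW(S) starts with {$}.
FIRST(S) = {b}
FIRST(X) = {c}
FOLLOW(S) = {$, c}
FOLLOW(X) = {a}
Therefore, FOLLOW(X) = {a}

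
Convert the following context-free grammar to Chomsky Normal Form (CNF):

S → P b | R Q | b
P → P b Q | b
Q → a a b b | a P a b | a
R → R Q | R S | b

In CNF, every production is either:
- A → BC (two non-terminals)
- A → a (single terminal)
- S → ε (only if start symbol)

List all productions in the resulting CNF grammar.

TB → b; S → b; P → b; TA → a; Q → a; R → b; S → P TB; S → R Q; P → P X0; X0 → TB Q; Q → TA X1; X1 → TA X2; X2 → TB TB; Q → TA X3; X3 → P X4; X4 → TA TB; R → R Q; R → R S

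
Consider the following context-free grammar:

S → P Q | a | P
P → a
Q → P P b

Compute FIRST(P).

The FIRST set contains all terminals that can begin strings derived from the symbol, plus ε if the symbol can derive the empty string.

We compute FIRST(P) using the standard algorithm.
FIRST(P) = {a}
FIRST(Q) = {a}
FIRST(S) = {a}
Therefore, FIRST(P) = {a}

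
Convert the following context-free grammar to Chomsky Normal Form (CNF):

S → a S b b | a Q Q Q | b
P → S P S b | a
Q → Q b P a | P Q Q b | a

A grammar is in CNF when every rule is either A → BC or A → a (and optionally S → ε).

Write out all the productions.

TA → a; TB → b; S → b; P → a; Q → a; S → TA X0; X0 → S X1; X1 → TB TB; S → TA X2; X2 → Q X3; X3 → Q Q; P → S X4; X4 → P X5; X5 → S TB; Q → Q X6; X6 → TB X7; X7 → P TA; Q → P X8; X8 → Q X9; X9 → Q TB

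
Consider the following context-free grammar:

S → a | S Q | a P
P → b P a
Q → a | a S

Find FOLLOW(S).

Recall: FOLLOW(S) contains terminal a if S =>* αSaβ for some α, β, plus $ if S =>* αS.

We compute FOLLOW(S) using the standard algorithm.
FOLLOW(S) starts with {$}.
FIRST(P) = {b}
FIRST(Q) = {a}
FIRST(S) = {a}
FOLLOW(P) = {$, a}
FOLLOW(Q) = {$, a}
FOLLOW(S) = {$, a}
Therefore, FOLLOW(S) = {$, a}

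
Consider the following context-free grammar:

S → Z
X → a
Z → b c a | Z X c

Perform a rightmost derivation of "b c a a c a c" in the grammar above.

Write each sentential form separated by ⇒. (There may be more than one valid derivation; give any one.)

S ⇒ Z ⇒ Z X c ⇒ Z a c ⇒ Z X c a c ⇒ Z a c a c ⇒ b c a a c a c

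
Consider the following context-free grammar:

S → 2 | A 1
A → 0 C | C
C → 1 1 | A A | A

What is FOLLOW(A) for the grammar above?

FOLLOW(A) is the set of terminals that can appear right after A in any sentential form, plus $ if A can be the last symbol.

We compute FOLLOW(A) using the standard algorithm.
FOLLOW(S) starts with {$}.
FIRST(A) = {0, 1}
FIRST(C) = {0, 1}
FIRST(S) = {0, 1, 2}
FOLLOW(A) = {0, 1}
FOLLOW(C) = {0, 1}
FOLLOW(S) = {$}
Therefore, FOLLOW(A) = {0, 1}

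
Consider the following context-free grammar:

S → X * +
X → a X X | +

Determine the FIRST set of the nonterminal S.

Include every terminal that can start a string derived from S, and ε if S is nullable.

We compute FIRST(S) using the standard algorithm.
FIRST(S) = {+, a}
FIRST(X) = {+, a}
Therefore, FIRST(S) = {+, a}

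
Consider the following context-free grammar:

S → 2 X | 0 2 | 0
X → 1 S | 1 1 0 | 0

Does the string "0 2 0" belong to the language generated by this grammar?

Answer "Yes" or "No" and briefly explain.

No - no valid derivation exists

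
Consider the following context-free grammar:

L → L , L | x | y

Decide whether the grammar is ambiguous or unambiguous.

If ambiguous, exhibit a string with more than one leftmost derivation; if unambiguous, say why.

Ambiguous - the string 'y , x , x' has two distinct leftmost derivations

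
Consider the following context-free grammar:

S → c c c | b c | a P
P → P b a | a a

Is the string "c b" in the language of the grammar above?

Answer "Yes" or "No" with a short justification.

No - no valid derivation exists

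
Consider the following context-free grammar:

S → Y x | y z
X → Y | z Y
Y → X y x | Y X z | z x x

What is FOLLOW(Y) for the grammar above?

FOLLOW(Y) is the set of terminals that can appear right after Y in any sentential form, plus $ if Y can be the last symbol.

We compute FOLLOW(Y) using the standard algorithm.
FOLLOW(S) starts with {$}.
FIRST(S) = {y, z}
FIRST(X) = {z}
FIRST(Y) = {z}
FOLLOW(S) = {$}
FOLLOW(X) = {y, z}
FOLLOW(Y) = {x, y, z}
Therefore, FOLLOW(Y) = {x, y, z}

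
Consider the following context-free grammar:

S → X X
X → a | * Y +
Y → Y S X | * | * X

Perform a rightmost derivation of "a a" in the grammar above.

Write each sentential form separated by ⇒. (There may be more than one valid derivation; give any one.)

S ⇒ X X ⇒ X a ⇒ a a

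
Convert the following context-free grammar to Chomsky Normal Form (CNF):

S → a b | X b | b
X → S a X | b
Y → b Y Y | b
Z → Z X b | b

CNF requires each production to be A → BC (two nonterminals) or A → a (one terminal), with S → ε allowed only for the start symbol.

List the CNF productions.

TA → a; TB → b; S → b; X → b; Y → b; Z → b; S → TA TB; S → X TB; X → S X0; X0 → TA X; Y → TB X1; X1 → Y Y; Z → Z X2; X2 → X TB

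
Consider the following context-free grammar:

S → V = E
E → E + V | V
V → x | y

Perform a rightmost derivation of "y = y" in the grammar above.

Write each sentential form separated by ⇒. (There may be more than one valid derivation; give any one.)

S ⇒ V = E ⇒ V = V ⇒ V = y ⇒ y = y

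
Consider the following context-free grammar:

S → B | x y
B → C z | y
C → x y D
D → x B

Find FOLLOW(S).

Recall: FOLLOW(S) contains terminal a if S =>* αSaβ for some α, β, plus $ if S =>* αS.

We compute FOLLOW(S) using the standard algorithm.
FOLLOW(S) starts with {$}.
FIRST(B) = {x, y}
FIRST(C) = {x}
FIRST(D) = {x}
FIRST(S) = {x, y}
FOLLOW(B) = {$, z}
FOLLOW(C) = {z}
FOLLOW(D) = {z}
FOLLOW(S) = {$}
Therefore, FOLLOW(S) = {$}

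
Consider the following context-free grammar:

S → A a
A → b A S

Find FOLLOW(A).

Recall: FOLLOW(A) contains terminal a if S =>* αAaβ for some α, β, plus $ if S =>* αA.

We compute FOLLOW(A) using the standard algorithm.
FOLLOW(S) starts with {$}.
FIRST(A) = {b}
FIRST(S) = {b}
FOLLOW(A) = {a, b}
FOLLOW(S) = {$, a, b}
Therefore, FOLLOW(A) = {a, b}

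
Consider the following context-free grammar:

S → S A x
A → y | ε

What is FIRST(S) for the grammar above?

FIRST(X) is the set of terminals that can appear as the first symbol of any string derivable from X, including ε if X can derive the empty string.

We compute FIRST(S) using the standard algorithm.
FIRST(A) = {y, ε}
FIRST(S) = {}
Therefore, FIRST(S) = {}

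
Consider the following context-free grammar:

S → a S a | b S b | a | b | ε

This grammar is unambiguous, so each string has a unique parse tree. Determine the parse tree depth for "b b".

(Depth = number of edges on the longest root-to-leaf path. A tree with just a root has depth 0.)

2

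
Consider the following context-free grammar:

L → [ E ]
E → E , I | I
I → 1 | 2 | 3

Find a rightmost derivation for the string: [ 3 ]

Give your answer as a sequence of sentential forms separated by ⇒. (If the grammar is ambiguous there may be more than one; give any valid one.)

L ⇒ [ E ] ⇒ [ I ] ⇒ [ 3 ]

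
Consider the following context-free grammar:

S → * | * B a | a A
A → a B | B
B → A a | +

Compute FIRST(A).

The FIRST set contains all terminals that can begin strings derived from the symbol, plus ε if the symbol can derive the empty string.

We compute FIRST(A) using the standard algorithm.
FIRST(A) = {+, a}
FIRST(B) = {+, a}
FIRST(S) = {*, a}
Therefore, FIRST(A) = {+, a}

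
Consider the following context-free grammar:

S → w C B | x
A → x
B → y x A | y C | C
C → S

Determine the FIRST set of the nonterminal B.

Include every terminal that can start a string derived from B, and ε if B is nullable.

We compute FIRST(B) using the standard algorithm.
FIRST(A) = {x}
FIRST(B) = {w, x, y}
FIRST(C) = {w, x}
FIRST(S) = {w, x}
Therefore, FIRST(B) = {w, x, y}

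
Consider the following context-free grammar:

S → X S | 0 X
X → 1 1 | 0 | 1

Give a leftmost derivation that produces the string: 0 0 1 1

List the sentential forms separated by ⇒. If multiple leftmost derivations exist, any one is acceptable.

S ⇒ X S ⇒ 0 S ⇒ 0 0 X ⇒ 0 0 1 1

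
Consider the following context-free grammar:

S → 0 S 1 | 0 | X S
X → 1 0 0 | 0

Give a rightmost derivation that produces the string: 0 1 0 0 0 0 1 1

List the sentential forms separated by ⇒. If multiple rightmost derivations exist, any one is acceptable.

S ⇒ 0 S 1 ⇒ 0 X S 1 ⇒ 0 X 0 S 1 1 ⇒ 0 X 0 0 1 1 ⇒ 0 1 0 0 0 0 1 1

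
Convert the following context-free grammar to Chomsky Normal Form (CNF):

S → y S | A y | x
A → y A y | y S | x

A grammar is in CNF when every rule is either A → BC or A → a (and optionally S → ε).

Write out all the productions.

TY → y; S → x; A → x; S → TY S; S → A TY; A → TY X0; X0 → A TY; A → TY S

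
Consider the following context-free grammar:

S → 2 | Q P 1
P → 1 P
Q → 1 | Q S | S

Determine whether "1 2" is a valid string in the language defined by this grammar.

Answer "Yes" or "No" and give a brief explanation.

No - no valid derivation exists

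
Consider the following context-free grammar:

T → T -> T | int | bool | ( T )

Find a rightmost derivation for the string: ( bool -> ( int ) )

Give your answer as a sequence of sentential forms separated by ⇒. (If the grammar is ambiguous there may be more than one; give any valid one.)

T ⇒ ( T ) ⇒ ( T -> T ) ⇒ ( T -> ( T ) ) ⇒ ( T -> ( int ) ) ⇒ ( bool -> ( int ) )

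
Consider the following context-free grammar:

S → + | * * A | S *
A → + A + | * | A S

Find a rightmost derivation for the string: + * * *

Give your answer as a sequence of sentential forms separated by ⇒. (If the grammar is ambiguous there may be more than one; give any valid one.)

S ⇒ S * ⇒ S * * ⇒ S * * * ⇒ + * * *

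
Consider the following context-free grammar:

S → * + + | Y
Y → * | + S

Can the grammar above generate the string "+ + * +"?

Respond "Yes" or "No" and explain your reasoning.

No - no valid derivation exists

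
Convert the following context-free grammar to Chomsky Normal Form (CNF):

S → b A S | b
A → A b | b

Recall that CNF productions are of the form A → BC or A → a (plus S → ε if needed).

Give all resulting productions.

TB → b; S → b; A → b; S → TB X0; X0 → A S; A → A TB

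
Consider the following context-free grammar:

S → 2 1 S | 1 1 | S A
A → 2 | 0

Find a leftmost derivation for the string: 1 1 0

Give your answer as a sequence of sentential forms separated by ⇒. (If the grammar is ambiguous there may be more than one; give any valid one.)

S ⇒ S A ⇒ 1 1 A ⇒ 1 1 0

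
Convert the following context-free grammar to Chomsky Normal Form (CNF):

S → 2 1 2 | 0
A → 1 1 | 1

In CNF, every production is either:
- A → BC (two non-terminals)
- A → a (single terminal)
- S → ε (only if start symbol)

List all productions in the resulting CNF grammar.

T2 → 2; T1 → 1; S → 0; A → 1; S → T2 X0; X0 → T1 T2; A → T1 T1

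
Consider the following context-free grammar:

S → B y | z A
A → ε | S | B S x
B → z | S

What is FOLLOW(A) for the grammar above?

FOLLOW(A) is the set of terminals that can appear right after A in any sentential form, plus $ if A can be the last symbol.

We compute FOLLOW(A) using the standard algorithm.
FOLLOW(S) starts with {$}.
FIRST(A) = {z, ε}
FIRST(B) = {z}
FIRST(S) = {z}
FOLLOW(A) = {$, x, y, z}
FOLLOW(B) = {y, z}
FOLLOW(S) = {$, x, y, z}
Therefore, FOLLOW(A) = {$, x, y, z}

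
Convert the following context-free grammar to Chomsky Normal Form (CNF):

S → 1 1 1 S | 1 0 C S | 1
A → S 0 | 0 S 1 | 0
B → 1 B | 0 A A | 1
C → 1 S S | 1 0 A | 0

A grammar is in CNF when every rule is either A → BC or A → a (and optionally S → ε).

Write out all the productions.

T1 → 1; T0 → 0; S → 1; A → 0; B → 1; C → 0; S → T1 X0; X0 → T1 X1; X1 → T1 S; S → T1 X2; X2 → T0 X3; X3 → C S; A → S T0; A → T0 X4; X4 → S T1; B → T1 B; B → T0 X5; X5 → A A; C → T1 X6; X6 → S S; C → T1 X7; X7 → T0 A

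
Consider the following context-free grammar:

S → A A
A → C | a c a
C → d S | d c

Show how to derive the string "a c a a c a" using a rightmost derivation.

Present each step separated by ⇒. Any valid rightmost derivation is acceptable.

S ⇒ A A ⇒ A a c a ⇒ a c a a c a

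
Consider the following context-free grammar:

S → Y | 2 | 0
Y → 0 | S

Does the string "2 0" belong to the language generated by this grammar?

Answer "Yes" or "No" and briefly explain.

No - no valid derivation exists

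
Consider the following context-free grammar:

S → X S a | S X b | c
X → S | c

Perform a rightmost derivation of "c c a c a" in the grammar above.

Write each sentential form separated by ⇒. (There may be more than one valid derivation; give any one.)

S ⇒ X S a ⇒ X c a ⇒ S c a ⇒ X S a c a ⇒ X c a c a ⇒ c c a c a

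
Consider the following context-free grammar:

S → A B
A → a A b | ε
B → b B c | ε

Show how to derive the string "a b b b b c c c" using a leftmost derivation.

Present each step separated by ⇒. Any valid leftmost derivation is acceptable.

S ⇒ A B ⇒ a A b B ⇒ a b B ⇒ a b b B c ⇒ a b b b B c c ⇒ a b b b b B c c c ⇒ a b b b b c c c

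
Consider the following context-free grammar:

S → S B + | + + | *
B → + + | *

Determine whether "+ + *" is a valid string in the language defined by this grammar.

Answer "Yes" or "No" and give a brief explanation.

No - no valid derivation exists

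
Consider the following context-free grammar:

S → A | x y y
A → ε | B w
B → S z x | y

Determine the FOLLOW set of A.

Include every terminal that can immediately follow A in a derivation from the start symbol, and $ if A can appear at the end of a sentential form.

We compute FOLLOW(A) using the standard algorithm.
FOLLOW(S) starts with {$}.
FIRST(A) = {x, y, z, ε}
FIRST(B) = {x, y, z}
FIRST(S) = {x, y, z, ε}
FOLLOW(A) = {$, z}
FOLLOW(B) = {w}
FOLLOW(S) = {$, z}
Therefore, FOLLOW(A) = {$, z}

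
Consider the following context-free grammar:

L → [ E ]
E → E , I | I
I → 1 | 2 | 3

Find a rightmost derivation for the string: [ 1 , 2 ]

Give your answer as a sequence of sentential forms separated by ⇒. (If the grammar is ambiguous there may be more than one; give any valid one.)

L ⇒ [ E ] ⇒ [ E , I ] ⇒ [ E , 2 ] ⇒ [ I , 2 ] ⇒ [ 1 , 2 ]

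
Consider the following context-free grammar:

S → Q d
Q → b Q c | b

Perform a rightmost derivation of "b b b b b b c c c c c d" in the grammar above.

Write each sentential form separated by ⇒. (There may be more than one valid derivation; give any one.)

S ⇒ Q d ⇒ b Q c d ⇒ b b Q c c d ⇒ b b b Q c c c d ⇒ b b b b Q c c c c d ⇒ b b b b b Q c c c c c d ⇒ b b b b b b c c c c c d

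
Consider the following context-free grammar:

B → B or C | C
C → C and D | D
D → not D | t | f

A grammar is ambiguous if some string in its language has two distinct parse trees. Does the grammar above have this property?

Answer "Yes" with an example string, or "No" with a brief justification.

No - the grammar is unambiguous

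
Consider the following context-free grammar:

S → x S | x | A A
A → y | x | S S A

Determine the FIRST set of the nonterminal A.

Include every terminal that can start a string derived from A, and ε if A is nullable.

We compute FIRST(A) using the standard algorithm.
FIRST(A) = {x, y}
FIRST(S) = {x, y}
Therefore, FIRST(A) = {x, y}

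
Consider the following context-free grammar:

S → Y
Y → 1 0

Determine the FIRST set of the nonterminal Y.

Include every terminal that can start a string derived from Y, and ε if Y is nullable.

We compute FIRST(Y) using the standard algorithm.
FIRST(S) = {1}
FIRST(Y) = {1}
Therefore, FIRST(Y) = {1}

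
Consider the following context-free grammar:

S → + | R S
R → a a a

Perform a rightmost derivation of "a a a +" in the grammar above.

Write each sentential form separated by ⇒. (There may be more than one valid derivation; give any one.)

S ⇒ R S ⇒ R + ⇒ a a a +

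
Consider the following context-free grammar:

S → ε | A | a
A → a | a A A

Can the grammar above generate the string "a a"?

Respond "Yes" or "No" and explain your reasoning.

No - no valid derivation exists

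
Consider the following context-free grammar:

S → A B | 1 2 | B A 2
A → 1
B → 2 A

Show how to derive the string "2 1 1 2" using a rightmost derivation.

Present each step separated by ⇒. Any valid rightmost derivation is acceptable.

S ⇒ B A 2 ⇒ B 1 2 ⇒ 2 A 1 2 ⇒ 2 1 1 2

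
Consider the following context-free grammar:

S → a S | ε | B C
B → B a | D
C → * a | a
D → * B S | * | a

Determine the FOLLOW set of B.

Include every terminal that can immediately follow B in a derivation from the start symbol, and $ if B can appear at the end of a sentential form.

We compute FOLLOW(B) using the standard algorithm.
FOLLOW(S) starts with {$}.
FIRST(B) = {*, a}
FIRST(C) = {*, a}
FIRST(D) = {*, a}
FIRST(S) = {*, a, ε}
FOLLOW(B) = {*, a}
FOLLOW(C) = {$, *, a}
FOLLOW(D) = {*, a}
FOLLOW(S) = {$, *, a}
Therefore, FOLLOW(B) = {*, a}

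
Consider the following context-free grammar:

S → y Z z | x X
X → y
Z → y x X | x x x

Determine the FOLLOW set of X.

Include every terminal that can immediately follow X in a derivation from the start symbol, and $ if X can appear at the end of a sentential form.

We compute FOLLOW(X) using the standard algorithm.
FOLLOW(S) starts with {$}.
FIRST(S) = {x, y}
FIRST(X) = {y}
FIRST(Z) = {x, y}
FOLLOW(S) = {$}
FOLLOW(X) = {$, z}
FOLLOW(Z) = {z}
Therefore, FOLLOW(X) = {$, z}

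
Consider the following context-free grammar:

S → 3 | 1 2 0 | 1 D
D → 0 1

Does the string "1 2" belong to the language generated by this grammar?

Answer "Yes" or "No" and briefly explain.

No - no valid derivation exists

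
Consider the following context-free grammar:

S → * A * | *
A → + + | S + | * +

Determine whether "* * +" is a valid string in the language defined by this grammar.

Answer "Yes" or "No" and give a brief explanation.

No - no valid derivation exists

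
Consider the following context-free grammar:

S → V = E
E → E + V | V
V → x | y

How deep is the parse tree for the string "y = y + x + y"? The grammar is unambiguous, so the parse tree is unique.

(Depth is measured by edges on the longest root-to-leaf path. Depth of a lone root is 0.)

5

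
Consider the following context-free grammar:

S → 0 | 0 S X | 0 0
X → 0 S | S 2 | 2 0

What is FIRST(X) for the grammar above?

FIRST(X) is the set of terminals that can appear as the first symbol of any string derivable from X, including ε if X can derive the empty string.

We compute FIRST(X) using the standard algorithm.
FIRST(S) = {0}
FIRST(X) = {0, 2}
Therefore, FIRST(X) = {0, 2}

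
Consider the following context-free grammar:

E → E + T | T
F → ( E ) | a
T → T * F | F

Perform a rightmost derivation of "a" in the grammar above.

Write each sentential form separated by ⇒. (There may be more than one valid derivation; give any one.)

E ⇒ T ⇒ F ⇒ a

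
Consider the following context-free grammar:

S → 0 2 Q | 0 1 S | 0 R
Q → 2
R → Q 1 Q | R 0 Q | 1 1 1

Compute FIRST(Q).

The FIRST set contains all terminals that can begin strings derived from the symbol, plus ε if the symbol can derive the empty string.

We compute FIRST(Q) using the standard algorithm.
FIRST(Q) = {2}
FIRST(R) = {1, 2}
FIRST(S) = {0}
Therefore, FIRST(Q) = {2}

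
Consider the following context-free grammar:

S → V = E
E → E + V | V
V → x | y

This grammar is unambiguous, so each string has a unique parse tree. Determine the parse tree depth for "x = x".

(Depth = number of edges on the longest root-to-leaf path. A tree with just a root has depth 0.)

3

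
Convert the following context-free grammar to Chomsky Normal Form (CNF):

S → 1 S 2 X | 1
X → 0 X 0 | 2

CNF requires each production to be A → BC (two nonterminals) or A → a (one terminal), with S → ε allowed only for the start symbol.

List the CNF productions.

T1 → 1; T2 → 2; S → 1; T0 → 0; X → 2; S → T1 X0; X0 → S X1; X1 → T2 X; X → T0 X2; X2 → X T0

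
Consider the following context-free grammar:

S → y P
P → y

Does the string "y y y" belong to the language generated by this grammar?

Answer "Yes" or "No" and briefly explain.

No - no valid derivation exists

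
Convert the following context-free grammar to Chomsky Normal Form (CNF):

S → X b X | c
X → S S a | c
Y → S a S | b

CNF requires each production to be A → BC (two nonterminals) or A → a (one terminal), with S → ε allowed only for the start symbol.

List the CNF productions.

TB → b; S → c; TA → a; X → c; Y → b; S → X X0; X0 → TB X; X → S X1; X1 → S TA; Y → S X2; X2 → TA S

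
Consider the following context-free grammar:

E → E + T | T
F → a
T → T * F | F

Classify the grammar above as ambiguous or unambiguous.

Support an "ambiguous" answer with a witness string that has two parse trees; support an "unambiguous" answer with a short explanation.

Unambiguous - every string in the language has a unique parse tree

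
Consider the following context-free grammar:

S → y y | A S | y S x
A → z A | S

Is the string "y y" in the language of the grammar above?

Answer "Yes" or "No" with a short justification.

Yes - a valid derivation exists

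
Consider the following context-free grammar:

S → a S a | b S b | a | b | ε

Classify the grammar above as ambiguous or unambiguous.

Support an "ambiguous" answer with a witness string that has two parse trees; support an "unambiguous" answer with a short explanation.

Unambiguous - every string in the language has a unique parse tree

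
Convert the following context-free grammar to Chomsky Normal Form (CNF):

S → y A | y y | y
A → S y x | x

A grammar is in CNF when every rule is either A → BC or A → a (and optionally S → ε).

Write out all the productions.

TY → y; S → y; TX → x; A → x; S → TY A; S → TY TY; A → S X0; X0 → TY TX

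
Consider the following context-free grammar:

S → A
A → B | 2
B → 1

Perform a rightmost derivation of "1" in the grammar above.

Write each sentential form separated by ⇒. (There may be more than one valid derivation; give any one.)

S ⇒ A ⇒ B ⇒ 1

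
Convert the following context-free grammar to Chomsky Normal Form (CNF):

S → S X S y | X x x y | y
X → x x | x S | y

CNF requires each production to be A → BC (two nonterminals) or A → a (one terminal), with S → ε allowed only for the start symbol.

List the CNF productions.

TY → y; TX → x; S → y; X → y; S → S X0; X0 → X X1; X1 → S TY; S → X X2; X2 → TX X3; X3 → TX TY; X → TX TX; X → TX S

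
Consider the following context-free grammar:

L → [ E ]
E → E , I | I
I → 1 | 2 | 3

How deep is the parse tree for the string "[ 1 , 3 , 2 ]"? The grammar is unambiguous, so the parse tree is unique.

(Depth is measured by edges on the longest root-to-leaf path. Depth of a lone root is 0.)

5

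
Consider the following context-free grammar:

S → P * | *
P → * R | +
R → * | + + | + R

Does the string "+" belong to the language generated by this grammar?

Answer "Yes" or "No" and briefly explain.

No - no valid derivation exists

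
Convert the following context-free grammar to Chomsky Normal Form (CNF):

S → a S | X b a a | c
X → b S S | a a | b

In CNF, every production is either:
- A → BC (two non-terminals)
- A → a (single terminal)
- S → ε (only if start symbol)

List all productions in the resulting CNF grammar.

TA → a; TB → b; S → c; X → b; S → TA S; S → X X0; X0 → TB X1; X1 → TA TA; X → TB X2; X2 → S S; X → TA TA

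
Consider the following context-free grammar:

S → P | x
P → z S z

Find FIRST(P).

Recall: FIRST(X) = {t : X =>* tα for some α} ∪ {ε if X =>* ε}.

We compute FIRST(P) using the standard algorithm.
FIRST(P) = {z}
FIRST(S) = {x, z}
Therefore, FIRST(P) = {z}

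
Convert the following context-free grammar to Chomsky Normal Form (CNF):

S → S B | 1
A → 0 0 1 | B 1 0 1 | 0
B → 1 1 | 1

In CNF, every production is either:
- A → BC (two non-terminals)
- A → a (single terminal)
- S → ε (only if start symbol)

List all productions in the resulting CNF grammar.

S → 1; T0 → 0; T1 → 1; A → 0; B → 1; S → S B; A → T0 X0; X0 → T0 T1; A → B X1; X1 → T1 X2; X2 → T0 T1; B → T1 T1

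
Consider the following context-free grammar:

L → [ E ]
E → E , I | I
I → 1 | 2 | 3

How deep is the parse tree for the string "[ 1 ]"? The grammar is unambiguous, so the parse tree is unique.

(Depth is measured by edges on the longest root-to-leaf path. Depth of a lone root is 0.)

3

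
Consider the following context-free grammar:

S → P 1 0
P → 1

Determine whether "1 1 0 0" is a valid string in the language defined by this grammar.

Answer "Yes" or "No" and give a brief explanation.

No - no valid derivation exists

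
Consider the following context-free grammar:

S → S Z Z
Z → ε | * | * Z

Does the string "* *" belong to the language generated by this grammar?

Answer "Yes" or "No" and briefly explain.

No - no valid derivation exists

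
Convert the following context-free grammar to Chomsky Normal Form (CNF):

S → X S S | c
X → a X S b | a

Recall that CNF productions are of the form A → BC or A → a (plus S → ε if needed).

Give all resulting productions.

S → c; TA → a; TB → b; X → a; S → X X0; X0 → S S; X → TA X1; X1 → X X2; X2 → S TB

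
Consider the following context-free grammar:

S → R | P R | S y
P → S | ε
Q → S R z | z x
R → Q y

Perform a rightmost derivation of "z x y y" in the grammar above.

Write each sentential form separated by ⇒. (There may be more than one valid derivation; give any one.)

S ⇒ S y ⇒ R y ⇒ Q y y ⇒ z x y y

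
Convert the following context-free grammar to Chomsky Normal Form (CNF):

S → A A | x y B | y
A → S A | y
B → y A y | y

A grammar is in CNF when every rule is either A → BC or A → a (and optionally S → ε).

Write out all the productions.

TX → x; TY → y; S → y; A → y; B → y; S → A A; S → TX X0; X0 → TY B; A → S A; B → TY X1; X1 → A TY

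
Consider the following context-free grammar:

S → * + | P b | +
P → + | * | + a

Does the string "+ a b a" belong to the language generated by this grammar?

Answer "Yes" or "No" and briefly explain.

No - no valid derivation exists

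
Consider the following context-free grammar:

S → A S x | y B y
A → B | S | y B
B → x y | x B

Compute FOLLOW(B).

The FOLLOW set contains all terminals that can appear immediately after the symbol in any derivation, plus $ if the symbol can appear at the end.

We compute FOLLOW(B) using the standard algorithm.
FOLLOW(S) starts with {$}.
FIRST(A) = {x, y}
FIRST(B) = {x}
FIRST(S) = {x, y}
FOLLOW(A) = {x, y}
FOLLOW(B) = {x, y}
FOLLOW(S) = {$, x, y}
Therefore, FOLLOW(B) = {x, y}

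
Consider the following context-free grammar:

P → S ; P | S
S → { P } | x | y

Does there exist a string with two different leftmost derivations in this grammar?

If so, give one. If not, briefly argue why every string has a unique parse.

No - every string in the language has a unique leftmost derivation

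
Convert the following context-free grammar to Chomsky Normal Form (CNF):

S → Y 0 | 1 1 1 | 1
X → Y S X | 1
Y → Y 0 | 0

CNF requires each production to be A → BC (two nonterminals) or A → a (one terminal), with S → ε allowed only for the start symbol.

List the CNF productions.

T0 → 0; T1 → 1; S → 1; X → 1; Y → 0; S → Y T0; S → T1 X0; X0 → T1 T1; X → Y X1; X1 → S X; Y → Y T0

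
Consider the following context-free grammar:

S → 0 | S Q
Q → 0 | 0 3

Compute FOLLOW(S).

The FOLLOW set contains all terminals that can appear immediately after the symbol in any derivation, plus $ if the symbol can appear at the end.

We compute FOLLOW(S) using the standard algorithm.
FOLLOW(S) starts with {$}.
FIRST(Q) = {0}
FIRST(S) = {0}
FOLLOW(Q) = {$, 0}
FOLLOW(S) = {$, 0}
Therefore, FOLLOW(S) = {$, 0}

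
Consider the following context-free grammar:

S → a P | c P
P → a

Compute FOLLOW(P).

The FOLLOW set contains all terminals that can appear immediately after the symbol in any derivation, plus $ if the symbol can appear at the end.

We compute FOLLOW(P) using the standard algorithm.
FOLLOW(S) starts with {$}.
FIRST(P) = {a}
FIRST(S) = {a, c}
FOLLOW(P) = {$}
FOLLOW(S) = {$}
Therefore, FOLLOW(P) = {$}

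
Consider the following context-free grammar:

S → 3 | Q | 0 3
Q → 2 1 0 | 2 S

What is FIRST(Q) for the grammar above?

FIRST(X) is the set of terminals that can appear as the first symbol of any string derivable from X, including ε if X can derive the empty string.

We compute FIRST(Q) using the standard algorithm.
FIRST(Q) = {2}
FIRST(S) = {0, 2, 3}
Therefore, FIRST(Q) = {2}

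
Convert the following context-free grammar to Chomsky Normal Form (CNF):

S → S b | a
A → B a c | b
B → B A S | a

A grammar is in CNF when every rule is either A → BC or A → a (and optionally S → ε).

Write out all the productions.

TB → b; S → a; TA → a; TC → c; A → b; B → a; S → S TB; A → B X0; X0 → TA TC; B → B X1; X1 → A S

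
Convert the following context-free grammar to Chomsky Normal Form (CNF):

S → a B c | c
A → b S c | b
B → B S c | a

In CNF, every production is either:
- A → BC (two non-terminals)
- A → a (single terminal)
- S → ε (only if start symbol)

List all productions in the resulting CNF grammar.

TA → a; TC → c; S → c; TB → b; A → b; B → a; S → TA X0; X0 → B TC; A → TB X1; X1 → S TC; B → B X2; X2 → S TC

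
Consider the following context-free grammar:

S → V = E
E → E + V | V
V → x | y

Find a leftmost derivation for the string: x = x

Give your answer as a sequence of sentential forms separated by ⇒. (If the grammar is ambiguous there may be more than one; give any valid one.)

S ⇒ V = E ⇒ x = E ⇒ x = V ⇒ x = x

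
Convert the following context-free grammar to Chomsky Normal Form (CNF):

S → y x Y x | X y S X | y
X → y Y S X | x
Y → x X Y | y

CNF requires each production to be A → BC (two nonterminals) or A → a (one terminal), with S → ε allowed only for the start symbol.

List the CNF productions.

TY → y; TX → x; S → y; X → x; Y → y; S → TY X0; X0 → TX X1; X1 → Y TX; S → X X2; X2 → TY X3; X3 → S X; X → TY X4; X4 → Y X5; X5 → S X; Y → TX X6; X6 → X Y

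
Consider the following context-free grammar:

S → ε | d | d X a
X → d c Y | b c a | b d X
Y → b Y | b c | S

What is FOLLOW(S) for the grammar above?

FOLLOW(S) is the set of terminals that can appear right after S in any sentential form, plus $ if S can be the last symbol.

We compute FOLLOW(S) using the standard algorithm.
FOLLOW(S) starts with {$}.
FIRST(S) = {d, ε}
FIRST(X) = {b, d}
FIRST(Y) = {b, d, ε}
FOLLOW(S) = {$, a}
FOLLOW(X) = {a}
FOLLOW(Y) = {a}
Therefore, FOLLOW(S) = {$, a}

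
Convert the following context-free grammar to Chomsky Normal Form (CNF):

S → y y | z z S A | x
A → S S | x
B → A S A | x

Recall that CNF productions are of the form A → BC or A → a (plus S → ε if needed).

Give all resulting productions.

TY → y; TZ → z; S → x; A → x; B → x; S → TY TY; S → TZ X0; X0 → TZ X1; X1 → S A; A → S S; B → A X2; X2 → S A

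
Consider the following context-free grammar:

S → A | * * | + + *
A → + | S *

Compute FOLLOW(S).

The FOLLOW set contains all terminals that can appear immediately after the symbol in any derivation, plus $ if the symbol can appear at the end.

We compute FOLLOW(S) using the standard algorithm.
FOLLOW(S) starts with {$}.
FIRST(A) = {*, +}
FIRST(S) = {*, +}
FOLLOW(A) = {$, *}
FOLLOW(S) = {$, *}
Therefore, FOLLOW(S) = {$, *}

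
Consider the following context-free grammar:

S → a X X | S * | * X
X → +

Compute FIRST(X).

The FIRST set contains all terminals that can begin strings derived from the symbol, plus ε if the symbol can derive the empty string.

We compute FIRST(X) using the standard algorithm.
FIRST(S) = {*, a}
FIRST(X) = {+}
Therefore, FIRST(X) = {+}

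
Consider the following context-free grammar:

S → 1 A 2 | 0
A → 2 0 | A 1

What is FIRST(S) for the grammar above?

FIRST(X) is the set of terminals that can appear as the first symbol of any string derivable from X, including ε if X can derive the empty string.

We compute FIRST(S) using the standard algorithm.
FIRST(A) = {2}
FIRST(S) = {0, 1}
Therefore, FIRST(S) = {0, 1}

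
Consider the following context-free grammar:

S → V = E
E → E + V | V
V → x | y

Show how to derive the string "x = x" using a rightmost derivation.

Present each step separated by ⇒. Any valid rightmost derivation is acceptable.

S ⇒ V = E ⇒ V = V ⇒ V = x ⇒ x = x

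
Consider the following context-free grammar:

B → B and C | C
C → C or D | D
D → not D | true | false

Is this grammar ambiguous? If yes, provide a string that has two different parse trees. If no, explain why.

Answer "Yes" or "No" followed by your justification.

No - the grammar is unambiguous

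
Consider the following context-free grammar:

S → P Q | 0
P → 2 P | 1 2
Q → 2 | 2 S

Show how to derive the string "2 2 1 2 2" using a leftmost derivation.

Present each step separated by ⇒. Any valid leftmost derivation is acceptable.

S ⇒ P Q ⇒ 2 P Q ⇒ 2 2 P Q ⇒ 2 2 1 2 Q ⇒ 2 2 1 2 2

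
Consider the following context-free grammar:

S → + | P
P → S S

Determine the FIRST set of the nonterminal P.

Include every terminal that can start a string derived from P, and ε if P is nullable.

We compute FIRST(P) using the standard algorithm.
FIRST(P) = {+}
FIRST(S) = {+}
Therefore, FIRST(P) = {+}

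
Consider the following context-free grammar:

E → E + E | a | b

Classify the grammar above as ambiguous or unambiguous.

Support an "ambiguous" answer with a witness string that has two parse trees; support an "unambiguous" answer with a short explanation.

Ambiguous - the string 'a + a + a + b' has two distinct parse trees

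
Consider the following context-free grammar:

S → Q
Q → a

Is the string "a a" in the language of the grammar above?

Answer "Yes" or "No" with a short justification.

No - no valid derivation exists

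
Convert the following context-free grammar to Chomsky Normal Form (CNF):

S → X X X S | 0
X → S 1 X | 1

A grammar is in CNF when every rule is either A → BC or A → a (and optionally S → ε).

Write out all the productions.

S → 0; T1 → 1; X → 1; S → X X0; X0 → X X1; X1 → X S; X → S X2; X2 → T1 X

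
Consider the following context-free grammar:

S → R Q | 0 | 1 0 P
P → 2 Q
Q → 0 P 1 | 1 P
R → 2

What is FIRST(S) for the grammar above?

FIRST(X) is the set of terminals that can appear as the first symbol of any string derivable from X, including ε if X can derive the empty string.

We compute FIRST(S) using the standard algorithm.
FIRST(P) = {2}
FIRST(Q) = {0, 1}
FIRST(R) = {2}
FIRST(S) = {0, 1, 2}
Therefore, FIRST(S) = {0, 1, 2}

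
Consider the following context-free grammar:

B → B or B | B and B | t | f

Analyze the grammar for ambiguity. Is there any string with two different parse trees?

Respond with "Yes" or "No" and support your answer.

Yes - the string 't or f or f or t' has two distinct parse trees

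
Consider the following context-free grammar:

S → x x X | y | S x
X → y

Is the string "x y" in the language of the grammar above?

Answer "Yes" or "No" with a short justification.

No - no valid derivation exists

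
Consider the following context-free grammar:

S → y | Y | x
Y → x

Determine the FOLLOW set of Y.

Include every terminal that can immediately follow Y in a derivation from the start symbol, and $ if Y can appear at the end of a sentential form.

We compute FOLLOW(Y) using the standard algorithm.
FOLLOW(S) starts with {$}.
FIRST(S) = {x, y}
FIRST(Y) = {x}
FOLLOW(S) = {$}
FOLLOW(Y) = {$}
Therefore, FOLLOW(Y) = {$}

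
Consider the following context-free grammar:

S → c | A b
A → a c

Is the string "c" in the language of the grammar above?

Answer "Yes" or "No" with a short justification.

Yes - a valid derivation exists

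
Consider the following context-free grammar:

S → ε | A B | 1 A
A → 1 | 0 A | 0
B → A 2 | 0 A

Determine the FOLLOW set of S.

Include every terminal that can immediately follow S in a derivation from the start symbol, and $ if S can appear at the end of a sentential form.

We compute FOLLOW(S) using the standard algorithm.
FOLLOW(S) starts with {$}.
FIRST(A) = {0, 1}
FIRST(B) = {0, 1}
FIRST(S) = {0, 1, ε}
FOLLOW(A) = {$, 0, 1, 2}
FOLLOW(B) = {$}
FOLLOW(S) = {$}
Therefore, FOLLOW(S) = {$}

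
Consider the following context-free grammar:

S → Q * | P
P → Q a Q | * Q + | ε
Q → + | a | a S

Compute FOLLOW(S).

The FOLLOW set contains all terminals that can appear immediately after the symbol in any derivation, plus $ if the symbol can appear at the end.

We compute FOLLOW(S) using the standard algorithm.
FOLLOW(S) starts with {$}.
FIRST(P) = {*, +, a, ε}
FIRST(Q) = {+, a}
FIRST(S) = {*, +, a, ε}
FOLLOW(P) = {$, *, +, a}
FOLLOW(Q) = {$, *, +, a}
FOLLOW(S) = {$, *, +, a}
Therefore, FOLLOW(S) = {$, *, +, a}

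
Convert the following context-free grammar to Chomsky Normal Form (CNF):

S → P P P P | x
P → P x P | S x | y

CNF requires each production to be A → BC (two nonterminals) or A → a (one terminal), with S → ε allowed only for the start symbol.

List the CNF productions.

S → x; TX → x; P → y; S → P X0; X0 → P X1; X1 → P P; P → P X2; X2 → TX P; P → S TX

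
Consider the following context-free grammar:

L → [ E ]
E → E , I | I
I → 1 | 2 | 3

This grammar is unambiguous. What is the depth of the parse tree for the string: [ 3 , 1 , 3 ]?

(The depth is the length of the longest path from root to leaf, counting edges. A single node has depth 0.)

5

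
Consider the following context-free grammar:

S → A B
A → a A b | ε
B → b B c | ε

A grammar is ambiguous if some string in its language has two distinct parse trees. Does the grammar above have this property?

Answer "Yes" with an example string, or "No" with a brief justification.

No - the grammar is unambiguous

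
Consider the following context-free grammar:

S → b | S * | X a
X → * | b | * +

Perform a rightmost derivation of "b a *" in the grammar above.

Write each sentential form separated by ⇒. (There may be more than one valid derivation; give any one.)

S ⇒ S * ⇒ X a * ⇒ b a *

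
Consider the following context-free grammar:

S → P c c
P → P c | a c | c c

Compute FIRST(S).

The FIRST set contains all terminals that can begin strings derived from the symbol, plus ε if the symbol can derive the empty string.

We compute FIRST(S) using the standard algorithm.
FIRST(P) = {a, c}
FIRST(S) = {a, c}
Therefore, FIRST(S) = {a, c}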